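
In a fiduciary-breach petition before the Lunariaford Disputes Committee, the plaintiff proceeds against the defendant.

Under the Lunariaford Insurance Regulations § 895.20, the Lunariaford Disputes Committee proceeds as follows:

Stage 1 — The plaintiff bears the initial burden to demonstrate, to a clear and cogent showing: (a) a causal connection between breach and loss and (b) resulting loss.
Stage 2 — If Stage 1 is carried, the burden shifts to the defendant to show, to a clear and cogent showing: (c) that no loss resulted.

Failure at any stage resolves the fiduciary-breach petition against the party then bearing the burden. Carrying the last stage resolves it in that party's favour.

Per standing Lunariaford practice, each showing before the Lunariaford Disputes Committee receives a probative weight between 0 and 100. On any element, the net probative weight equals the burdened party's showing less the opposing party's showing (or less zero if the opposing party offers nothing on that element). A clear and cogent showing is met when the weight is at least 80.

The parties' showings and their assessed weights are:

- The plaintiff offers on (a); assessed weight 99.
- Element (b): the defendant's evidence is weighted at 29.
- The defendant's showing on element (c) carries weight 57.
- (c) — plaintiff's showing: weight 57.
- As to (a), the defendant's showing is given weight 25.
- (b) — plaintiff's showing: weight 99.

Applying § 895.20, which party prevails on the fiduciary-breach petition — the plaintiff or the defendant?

At Stage 1 the plaintiff must meet a clear and cogent showing (weight is at least 80): on (a) the weight is 99 less the opposing 25 gives net 74, which does not reach 80, so (a) does not meet the standard; on (b) the weight is 99 less the opposing 29 gives net 70, < 80, so (b) does not meet the standard.
  Stage 1 not carried; the plaintiff fails its burden.
The analysis ends at Stage 1; the defendant prevails.

defendant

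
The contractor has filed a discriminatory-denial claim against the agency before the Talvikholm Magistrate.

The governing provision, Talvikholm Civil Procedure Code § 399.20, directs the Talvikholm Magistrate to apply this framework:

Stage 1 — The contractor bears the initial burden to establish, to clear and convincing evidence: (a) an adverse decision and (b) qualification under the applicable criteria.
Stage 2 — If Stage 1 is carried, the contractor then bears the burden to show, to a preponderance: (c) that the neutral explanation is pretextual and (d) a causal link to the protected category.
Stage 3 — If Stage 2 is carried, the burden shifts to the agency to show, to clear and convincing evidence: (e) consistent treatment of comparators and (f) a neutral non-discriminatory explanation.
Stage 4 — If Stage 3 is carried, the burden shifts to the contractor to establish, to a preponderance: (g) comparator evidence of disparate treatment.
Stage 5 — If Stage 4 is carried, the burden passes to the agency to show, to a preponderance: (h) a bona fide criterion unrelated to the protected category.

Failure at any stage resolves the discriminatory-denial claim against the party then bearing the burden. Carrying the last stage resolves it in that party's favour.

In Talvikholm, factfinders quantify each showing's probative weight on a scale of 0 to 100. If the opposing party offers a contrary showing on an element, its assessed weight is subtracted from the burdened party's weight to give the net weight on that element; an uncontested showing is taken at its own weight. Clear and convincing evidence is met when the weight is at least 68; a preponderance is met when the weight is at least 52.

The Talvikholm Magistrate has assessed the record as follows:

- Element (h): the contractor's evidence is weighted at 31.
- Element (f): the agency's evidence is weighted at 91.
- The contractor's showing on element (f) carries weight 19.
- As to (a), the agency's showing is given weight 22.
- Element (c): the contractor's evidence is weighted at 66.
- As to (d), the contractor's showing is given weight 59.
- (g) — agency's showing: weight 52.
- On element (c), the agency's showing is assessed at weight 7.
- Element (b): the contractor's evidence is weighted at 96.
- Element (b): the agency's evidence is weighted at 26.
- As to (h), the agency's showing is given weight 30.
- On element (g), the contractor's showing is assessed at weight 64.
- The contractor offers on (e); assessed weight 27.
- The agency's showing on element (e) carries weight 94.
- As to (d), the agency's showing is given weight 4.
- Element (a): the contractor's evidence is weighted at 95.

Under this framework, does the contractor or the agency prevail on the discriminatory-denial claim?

contractor

At Stage 1 the contractor must meet clear and convincing evidence (weight is at least 68): on (a) the weight is 95 less the opposing 22 gives net 73, which does reach 68, so (a) meets the standard; on (b) the weight is 96 less the opposing 26 gives net 70, ≥ 68, so (b) meets the standard.
  Stage 1 is satisfied; the contractor continues to bear the burden.
At Stage 2 the contractor must meet a preponderance (weight is at least 52): on (c) the weight is 66 less the opposing 7 gives net 59, ≥ 52, so (c) meets the standard; on (d) the weight is 59 less the opposing 4 gives net 55, ≥ 52, so (d) meets the standard.
  Stage 2 carried; the burden shifts to the agency.
At Stage 3 the agency must meet clear and convincing evidence (weight is at least 68): on (e) the weight is 94 less the opposing 27 gives net 67, < 68, so (e) does not meet the standard; on (f) the weight is 91 less the opposing 19 gives net 72, which does reach 68, so (f) meets the standard.
  Not every element is met, so the agency fails to carry Stage 3.
The analysis ends at Stage 3; the contractor prevails.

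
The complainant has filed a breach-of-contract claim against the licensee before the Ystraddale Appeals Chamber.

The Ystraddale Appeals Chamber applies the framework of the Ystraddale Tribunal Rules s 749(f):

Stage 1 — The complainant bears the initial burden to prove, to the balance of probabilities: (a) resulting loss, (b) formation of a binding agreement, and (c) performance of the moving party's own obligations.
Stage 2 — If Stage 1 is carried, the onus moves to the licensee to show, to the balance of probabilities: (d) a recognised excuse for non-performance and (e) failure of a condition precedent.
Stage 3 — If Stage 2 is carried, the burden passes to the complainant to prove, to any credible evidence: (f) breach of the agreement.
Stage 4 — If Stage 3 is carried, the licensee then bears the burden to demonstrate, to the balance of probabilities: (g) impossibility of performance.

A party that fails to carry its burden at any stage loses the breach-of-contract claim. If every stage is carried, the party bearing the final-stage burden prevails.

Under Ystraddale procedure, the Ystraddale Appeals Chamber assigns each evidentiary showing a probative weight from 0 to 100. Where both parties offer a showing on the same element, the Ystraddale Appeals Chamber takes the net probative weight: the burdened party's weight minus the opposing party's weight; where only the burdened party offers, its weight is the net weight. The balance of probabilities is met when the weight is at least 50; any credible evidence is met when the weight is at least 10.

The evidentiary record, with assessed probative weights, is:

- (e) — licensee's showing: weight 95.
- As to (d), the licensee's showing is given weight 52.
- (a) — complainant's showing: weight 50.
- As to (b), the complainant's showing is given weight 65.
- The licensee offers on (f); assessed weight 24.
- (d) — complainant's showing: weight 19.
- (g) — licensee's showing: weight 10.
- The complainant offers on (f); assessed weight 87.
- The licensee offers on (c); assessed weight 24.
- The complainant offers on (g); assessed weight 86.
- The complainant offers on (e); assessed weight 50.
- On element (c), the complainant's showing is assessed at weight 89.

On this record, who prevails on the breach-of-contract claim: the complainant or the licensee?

Stage 1 — burden on complainant; standard: the balance of probabilities (weight is at least 50).
    (a): 50 ≥ 50 [met]
    (b): 65 ≥ 50 [met]
    (c): 89 − 24 = 65 ≥ 50 [met]
  All elements met. The burden passes to the licensee.
Stage 2 — burden on licensee; standard: the balance of probabilities (weight is at least 50).
    (d): 52 − 19 = 33 < 50 [not met]
    (e): 95 − 50 = 45 < 50 [not met]
  The licensee does not carry Stage 2.
The complainant prevails.

complainant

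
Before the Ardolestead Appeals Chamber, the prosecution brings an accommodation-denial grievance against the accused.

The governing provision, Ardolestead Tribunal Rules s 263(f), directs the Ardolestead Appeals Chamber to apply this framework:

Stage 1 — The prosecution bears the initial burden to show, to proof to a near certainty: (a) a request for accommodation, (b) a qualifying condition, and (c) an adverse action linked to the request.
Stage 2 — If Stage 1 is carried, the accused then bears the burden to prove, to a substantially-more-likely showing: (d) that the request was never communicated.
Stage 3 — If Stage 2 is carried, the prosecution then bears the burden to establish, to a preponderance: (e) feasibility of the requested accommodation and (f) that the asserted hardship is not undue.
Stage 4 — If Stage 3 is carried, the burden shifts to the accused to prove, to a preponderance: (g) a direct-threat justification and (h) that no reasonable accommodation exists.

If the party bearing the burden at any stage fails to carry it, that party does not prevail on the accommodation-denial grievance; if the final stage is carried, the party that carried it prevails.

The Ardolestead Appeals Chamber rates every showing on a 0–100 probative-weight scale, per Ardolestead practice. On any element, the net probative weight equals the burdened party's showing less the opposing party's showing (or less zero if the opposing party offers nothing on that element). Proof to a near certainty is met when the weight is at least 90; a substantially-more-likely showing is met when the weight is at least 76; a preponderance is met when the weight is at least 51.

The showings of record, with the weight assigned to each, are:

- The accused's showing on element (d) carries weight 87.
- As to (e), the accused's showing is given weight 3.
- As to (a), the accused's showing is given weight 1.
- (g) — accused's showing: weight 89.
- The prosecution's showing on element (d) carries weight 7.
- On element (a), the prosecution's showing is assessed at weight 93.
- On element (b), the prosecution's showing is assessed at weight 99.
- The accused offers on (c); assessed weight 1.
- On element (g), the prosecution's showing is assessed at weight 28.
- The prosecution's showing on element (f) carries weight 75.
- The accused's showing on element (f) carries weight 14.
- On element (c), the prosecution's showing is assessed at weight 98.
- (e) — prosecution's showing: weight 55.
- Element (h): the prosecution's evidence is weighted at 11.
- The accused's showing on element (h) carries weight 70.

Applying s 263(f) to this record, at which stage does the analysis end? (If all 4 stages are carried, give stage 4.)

stage 4

Stage 1 — burden on prosecution; standard: proof to a near certainty (weight is at least 90).
    (a): 93 − 1 = 92 ≥ 90 [met]
    (b): 99 ≥ 90 [met]
    (c): 98 − 1 = 97 ≥ 90 [met]
  All elements met. The burden passes to the accused.
Stage 2 — burden on accused; standard: a substantially-more-likely showing (weight is at least 76).
    (d): 87 − 7 = 80 ≥ 76 [met]
  Stage 2 is satisfied; the onus moves to the prosecution.
Stage 3 — burden on prosecution; standard: a preponderance (weight is at least 51).
    (e): 55 − 3 = 52 ≥ 51 [met]
    (f): 75 − 14 = 61 ≥ 51 [met]
  Stage 3 carried; the burden shifts to the accused.
Stage 4 — burden on accused; standard: a preponderance (weight is at least 51).
    (g): 89 − 28 = 61 ≥ 51 [met]
    (h): 70 − 11 = 59 ≥ 51 [met]
  Stage 4 carried; the final stage is satisfied.
With every stage satisfied, the accused prevails.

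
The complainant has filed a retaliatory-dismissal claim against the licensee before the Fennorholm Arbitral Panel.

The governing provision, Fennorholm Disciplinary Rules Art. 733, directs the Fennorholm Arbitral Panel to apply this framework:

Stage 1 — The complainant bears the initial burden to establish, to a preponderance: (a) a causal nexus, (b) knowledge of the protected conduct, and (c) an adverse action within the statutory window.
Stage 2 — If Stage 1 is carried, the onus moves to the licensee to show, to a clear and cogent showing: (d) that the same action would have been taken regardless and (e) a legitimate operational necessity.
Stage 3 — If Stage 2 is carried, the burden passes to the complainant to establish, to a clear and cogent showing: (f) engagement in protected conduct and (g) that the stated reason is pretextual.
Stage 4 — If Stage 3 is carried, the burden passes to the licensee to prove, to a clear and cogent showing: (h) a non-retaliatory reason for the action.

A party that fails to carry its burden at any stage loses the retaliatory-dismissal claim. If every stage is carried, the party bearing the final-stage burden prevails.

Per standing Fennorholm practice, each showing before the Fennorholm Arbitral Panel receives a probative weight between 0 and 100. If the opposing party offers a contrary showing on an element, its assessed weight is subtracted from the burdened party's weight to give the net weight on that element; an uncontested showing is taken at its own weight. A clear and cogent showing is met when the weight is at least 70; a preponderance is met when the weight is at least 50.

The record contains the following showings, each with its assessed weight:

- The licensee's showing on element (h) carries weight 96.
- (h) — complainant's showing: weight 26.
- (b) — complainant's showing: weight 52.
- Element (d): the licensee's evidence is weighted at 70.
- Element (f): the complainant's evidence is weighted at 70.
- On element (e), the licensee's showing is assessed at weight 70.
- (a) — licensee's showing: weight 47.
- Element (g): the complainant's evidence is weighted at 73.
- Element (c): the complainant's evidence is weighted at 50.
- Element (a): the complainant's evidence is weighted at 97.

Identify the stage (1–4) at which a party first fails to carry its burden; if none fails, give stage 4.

At Stage 1 the complainant must meet a preponderance (weight is at least 50): on (a) the weight is 97 less the opposing 47 gives net 50, which does reach 50, so (a) meets the standard; on (b) the weight is 52, which does reach 50, so (b) meets the standard; on (c) the weight is 50, which does reach 50, so (c) meets the standard.
  Stage 1 is satisfied; the onus moves to the licensee.
At Stage 2 the licensee must meet a clear and cogent showing (weight is at least 70): on (d) the weight is 70, which does reach 70, so (d) meets the standard; on (e) the weight is 70, ≥ 70, so (e) meets the standard.
  The licensee carries Stage 2; the complainant now bears the burden.
At Stage 3 the complainant must meet a clear and cogent showing (weight is at least 70): on (f) the weight is 70, which does reach 70, so (f) meets the standard; on (g) the weight is 73, ≥ 70, so (g) meets the standard.
  Stage 3 carried; the burden shifts to the licensee.
At Stage 4 the licensee must meet a clear and cogent showing (weight is at least 70): on (h) the weight is 96 less the opposing 26 gives net 70, which does reach 70, so (h) meets the standard.
  All elements met at the final stage.
With every stage satisfied, the licensee prevails.

stage 4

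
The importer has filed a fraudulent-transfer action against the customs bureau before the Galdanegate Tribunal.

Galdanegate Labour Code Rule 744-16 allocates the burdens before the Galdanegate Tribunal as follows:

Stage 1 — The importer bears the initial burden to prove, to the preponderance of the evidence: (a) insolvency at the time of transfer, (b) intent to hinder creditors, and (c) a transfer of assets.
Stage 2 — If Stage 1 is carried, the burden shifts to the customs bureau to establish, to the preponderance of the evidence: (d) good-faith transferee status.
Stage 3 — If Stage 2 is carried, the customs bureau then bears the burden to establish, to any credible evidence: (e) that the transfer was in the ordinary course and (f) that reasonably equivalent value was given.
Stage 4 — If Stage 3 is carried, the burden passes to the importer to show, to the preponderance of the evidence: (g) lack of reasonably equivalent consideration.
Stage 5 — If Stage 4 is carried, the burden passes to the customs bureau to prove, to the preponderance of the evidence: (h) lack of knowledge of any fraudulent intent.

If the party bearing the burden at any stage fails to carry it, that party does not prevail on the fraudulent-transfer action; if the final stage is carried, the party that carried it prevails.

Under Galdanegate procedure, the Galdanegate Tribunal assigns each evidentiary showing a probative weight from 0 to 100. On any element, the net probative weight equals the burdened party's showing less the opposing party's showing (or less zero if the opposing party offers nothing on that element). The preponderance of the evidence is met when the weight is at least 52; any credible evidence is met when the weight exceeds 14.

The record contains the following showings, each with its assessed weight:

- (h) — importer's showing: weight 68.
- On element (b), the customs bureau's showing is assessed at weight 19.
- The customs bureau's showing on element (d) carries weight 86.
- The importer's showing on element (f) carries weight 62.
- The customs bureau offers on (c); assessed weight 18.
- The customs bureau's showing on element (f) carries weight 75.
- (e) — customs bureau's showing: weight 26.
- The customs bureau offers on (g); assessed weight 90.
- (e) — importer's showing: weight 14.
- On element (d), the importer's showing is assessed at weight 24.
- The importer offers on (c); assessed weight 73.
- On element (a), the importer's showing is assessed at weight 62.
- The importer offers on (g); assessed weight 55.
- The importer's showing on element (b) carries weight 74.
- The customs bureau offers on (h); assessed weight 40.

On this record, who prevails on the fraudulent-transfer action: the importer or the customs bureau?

Stage 1 (importer, the preponderance of the evidence, weight is at least 52): (a) 62 ≥ 52 — meets; (b) net 74−19=55 ≥ 52 — meets; (c) net 73−18=55 ≥ 52 — meets.
  Stage 1 is satisfied; the onus moves to the customs bureau.
Stage 2 (customs bureau, the preponderance of the evidence, weight is at least 52): (d) net 86−24=62 ≥ 52 — meets.
  Stage 2 is satisfied; the customs bureau continues to bear the burden.
Stage 3 (customs bureau, any credible evidence, weight exceeds 14): (e) net 26−14=12 ≤ 14 — fails; (f) net 75−62=13 ≤ 14 — fails.
  Stage 3 not carried; the customs bureau fails its burden.
The analysis ends at Stage 3; the importer prevails.

importer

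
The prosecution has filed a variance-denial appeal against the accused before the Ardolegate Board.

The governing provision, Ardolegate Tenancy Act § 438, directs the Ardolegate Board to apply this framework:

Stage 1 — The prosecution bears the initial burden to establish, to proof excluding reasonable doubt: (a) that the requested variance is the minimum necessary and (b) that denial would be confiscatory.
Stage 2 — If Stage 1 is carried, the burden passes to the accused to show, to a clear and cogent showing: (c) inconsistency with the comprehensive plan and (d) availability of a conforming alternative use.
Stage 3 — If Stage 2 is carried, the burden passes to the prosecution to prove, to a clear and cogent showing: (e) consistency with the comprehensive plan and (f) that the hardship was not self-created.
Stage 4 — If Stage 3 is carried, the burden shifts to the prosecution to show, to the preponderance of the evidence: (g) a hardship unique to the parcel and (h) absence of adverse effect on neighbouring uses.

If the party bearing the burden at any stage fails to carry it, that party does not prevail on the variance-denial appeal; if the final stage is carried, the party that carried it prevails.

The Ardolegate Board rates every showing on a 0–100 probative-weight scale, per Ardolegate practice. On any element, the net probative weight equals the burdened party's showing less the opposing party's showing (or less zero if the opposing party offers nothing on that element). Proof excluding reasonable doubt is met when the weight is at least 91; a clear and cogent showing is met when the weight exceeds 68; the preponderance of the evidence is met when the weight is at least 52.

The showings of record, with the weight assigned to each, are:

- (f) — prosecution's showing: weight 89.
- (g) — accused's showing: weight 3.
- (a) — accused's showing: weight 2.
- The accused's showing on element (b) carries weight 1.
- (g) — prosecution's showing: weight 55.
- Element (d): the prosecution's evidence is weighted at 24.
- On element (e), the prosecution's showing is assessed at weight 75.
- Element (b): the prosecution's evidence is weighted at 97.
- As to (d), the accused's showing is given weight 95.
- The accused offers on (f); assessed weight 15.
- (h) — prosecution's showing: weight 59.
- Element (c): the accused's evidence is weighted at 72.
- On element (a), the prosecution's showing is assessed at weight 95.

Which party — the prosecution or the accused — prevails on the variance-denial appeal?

Stage 1 — burden on prosecution; standard: proof excluding reasonable doubt (weight is at least 91).
    (a): 95 − 2 = 93 ≥ 91 [met]
    (b): 97 − 1 = 96 ≥ 91 [met]
  Stage 1 is satisfied; the onus moves to the accused.
Stage 2 — burden on accused; standard: a clear and cogent showing (weight exceeds 68).
    (c): 72 > 68 [met]
    (d): 95 − 24 = 71 > 68 [met]
  Stage 2 carried; the burden shifts to the prosecution.
Stage 3 — burden on prosecution; standard: a clear and cogent showing (weight exceeds 68).
    (e): 75 > 68 [met]
    (f): 89 − 15 = 74 > 68 [met]
  Stage 3 carried; the burden remains with the prosecution.
Stage 4 — burden on prosecution; standard: the preponderance of the evidence (weight is at least 52).
    (g): 55 − 3 = 52 ≥ 52 [met]
    (h): 59 ≥ 52 [met]
  Stage 4 carried; the final stage is satisfied.
All stages carried — the prosecution prevails.

prosecution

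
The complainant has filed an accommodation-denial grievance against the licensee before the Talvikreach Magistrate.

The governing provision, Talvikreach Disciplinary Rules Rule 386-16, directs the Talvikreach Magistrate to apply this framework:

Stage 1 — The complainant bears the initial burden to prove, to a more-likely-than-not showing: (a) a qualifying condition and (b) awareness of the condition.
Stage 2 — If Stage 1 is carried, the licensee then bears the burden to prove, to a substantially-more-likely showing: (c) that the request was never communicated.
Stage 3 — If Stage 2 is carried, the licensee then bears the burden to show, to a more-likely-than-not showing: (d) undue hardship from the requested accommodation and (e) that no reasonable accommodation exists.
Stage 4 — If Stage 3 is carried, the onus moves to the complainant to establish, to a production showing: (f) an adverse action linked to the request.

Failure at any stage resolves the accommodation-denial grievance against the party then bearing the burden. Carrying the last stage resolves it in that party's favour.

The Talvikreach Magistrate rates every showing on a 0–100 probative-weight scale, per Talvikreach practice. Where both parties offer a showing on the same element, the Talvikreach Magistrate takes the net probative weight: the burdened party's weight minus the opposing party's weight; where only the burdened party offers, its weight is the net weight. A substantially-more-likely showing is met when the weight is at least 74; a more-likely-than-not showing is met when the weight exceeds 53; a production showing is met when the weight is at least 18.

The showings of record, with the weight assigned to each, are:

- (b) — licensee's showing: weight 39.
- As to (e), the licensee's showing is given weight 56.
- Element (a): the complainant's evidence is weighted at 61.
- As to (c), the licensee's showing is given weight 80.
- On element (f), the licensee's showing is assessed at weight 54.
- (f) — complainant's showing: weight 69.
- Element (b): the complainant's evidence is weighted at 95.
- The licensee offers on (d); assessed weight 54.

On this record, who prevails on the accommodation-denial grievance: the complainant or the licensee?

licensee

Stage 1 (complainant, a more-likely-than-not showing, weight exceeds 53): (a) 61 > 53 — meets; (b) net 95−39=56 > 53 — meets.
  Stage 1 is satisfied; the onus moves to the licensee.
Stage 2 (licensee, a substantially-more-likely showing, weight is at least 74): (c) 80 ≥ 74 — meets.
  Stage 2 is satisfied; the licensee continues to bear the burden.
Stage 3 (licensee, a more-likely-than-not showing, weight exceeds 53): (d) 54 > 53 — meets; (e) 56 > 53 — meets.
  Stage 3 carried; the burden shifts to the complainant.
Stage 4 (complainant, a production showing, weight is at least 18): (f) net 69−54=15 < 18 — fails.
  Stage 4 not carried; the complainant fails its burden.
So the licensee prevails.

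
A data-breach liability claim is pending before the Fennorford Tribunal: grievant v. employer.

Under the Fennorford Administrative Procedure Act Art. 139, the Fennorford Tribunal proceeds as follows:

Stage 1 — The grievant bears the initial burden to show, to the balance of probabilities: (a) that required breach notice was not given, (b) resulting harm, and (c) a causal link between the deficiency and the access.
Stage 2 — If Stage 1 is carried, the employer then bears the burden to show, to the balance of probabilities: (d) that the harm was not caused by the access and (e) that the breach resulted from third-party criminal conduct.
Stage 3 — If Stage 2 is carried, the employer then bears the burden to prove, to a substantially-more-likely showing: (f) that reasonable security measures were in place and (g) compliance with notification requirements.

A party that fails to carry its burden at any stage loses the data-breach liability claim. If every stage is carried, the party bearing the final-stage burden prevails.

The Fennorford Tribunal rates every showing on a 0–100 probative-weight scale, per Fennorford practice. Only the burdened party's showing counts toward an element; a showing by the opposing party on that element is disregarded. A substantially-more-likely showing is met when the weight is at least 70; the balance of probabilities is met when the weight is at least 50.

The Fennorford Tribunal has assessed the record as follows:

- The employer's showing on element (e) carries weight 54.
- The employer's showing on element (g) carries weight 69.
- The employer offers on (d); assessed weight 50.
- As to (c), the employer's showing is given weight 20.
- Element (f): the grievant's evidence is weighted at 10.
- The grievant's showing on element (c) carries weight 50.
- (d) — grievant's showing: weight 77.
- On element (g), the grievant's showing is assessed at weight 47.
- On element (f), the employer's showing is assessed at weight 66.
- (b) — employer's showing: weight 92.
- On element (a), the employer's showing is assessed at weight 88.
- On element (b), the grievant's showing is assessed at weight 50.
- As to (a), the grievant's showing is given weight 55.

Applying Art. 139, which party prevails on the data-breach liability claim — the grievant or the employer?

At Stage 1 the grievant must meet the balance of probabilities (weight is at least 50): on (a) the weight is 55 (the employer's 88 is given no effect), which does reach 50, so (a) meets the standard; on (b) the weight is 50 (the employer's 92 is given no effect), which does reach 50, so (b) meets the standard; on (c) the weight is 50 (the employer's 20 is given no effect), ≥ 50, so (c) meets the standard.
  The grievant carries Stage 1; the employer now bears the burden.
At Stage 2 the employer must meet the balance of probabilities (weight is at least 50): on (d) the weight is 50 (the grievant's 77 is given no effect), which does reach 50, so (d) meets the standard; on (e) the weight is 54, ≥ 50, so (e) meets the standard.
  Stage 2 carried; the burden remains with the employer.
At Stage 3 the employer must meet a substantially-more-likely showing (weight is at least 70): on (f) the weight is 66 (the grievant's 10 is given no effect), which does not reach 70, so (f) does not meet the standard; on (g) the weight is 69 (the grievant's 47 is given no effect), which does not reach 70, so (g) does not meet the standard.
  Stage 3 not carried; the employer fails its burden.
So the grievant prevails.

grievant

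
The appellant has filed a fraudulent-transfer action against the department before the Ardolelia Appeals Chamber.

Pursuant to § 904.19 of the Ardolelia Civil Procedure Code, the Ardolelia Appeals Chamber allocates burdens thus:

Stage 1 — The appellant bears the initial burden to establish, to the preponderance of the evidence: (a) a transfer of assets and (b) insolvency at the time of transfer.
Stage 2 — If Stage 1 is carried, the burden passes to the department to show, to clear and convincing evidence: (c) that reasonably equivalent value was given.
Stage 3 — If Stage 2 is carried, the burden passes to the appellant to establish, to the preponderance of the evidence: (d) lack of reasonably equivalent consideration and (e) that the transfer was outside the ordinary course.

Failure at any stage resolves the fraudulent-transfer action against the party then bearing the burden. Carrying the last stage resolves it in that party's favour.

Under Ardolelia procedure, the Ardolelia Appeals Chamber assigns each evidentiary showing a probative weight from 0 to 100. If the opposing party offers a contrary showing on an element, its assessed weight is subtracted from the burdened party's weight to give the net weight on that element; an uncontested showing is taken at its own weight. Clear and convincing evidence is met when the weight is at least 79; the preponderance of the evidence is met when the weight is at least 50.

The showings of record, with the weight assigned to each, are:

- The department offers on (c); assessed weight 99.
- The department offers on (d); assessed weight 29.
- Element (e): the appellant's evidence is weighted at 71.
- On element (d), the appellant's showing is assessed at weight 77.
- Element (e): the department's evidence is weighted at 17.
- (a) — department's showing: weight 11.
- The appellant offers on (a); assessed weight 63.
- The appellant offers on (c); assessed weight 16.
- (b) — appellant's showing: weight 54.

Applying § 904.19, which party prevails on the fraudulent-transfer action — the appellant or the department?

Stage 1 (appellant, the preponderance of the evidence, weight is at least 50): (a) net 63−11=52 ≥ 50 — meets; (b) 54 ≥ 50 — meets.
  Stage 1 is satisfied; the onus moves to the department.
Stage 2 (department, clear and convincing evidence, weight is at least 79): (c) net 99−16=83 ≥ 79 — meets.
  The department carries Stage 2; the appellant now bears the burden.
Stage 3 (appellant, the preponderance of the evidence, weight is at least 50): (d) net 77−29=48 < 50 — fails; (e) net 71−17=54 ≥ 50 — meets.
  Stage 3 not carried; the appellant fails its burden.
The department prevails.

department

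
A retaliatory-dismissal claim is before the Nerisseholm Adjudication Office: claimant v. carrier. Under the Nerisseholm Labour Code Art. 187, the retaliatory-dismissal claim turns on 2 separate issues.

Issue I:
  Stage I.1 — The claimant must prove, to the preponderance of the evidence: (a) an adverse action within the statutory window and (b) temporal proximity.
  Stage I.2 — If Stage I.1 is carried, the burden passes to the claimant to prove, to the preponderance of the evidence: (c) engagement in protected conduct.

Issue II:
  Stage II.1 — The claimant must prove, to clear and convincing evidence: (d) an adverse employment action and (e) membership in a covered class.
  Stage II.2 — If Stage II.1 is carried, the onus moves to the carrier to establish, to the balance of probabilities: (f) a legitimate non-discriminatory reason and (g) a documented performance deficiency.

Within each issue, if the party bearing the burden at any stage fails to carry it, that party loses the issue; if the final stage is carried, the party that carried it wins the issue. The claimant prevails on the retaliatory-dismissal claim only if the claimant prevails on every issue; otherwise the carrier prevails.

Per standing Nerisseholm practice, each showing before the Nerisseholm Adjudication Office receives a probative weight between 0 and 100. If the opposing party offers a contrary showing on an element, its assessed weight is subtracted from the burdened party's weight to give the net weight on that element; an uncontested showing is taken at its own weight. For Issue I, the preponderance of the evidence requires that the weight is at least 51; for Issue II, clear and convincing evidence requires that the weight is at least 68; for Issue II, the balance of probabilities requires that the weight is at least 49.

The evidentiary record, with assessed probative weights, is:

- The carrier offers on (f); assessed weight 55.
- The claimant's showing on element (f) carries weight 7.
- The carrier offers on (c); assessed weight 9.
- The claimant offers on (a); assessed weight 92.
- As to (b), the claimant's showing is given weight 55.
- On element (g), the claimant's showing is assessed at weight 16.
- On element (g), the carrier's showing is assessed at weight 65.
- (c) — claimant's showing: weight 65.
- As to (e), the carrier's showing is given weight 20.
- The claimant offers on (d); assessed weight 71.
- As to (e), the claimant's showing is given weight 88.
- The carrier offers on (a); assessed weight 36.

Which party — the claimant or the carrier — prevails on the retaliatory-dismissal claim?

claimant

— Issue I —
Stage I.1 (claimant, the preponderance of the evidence, weight is at least 51): (a) net 92−36=56 ≥ 51 — meets; (b) 55 ≥ 51 — meets.
  All elements met. The claimant retains the burden for Stage I.2.
Stage I.2 (claimant, the preponderance of the evidence, weight is at least 51): (c) net 65−9=56 ≥ 51 — meets.
  All elements met at the final stage.
Every stage carried; the claimant prevails on this issue.
— Issue II —
Stage II.1 (claimant, clear and convincing evidence, weight is at least 68): (d) 71 ≥ 68 — meets; (e) net 88−20=68 ≥ 68 — meets.
  All elements met. The burden passes to the carrier.
Stage II.2 (carrier, the balance of probabilities, weight is at least 49): (f) net 55−7=48 < 49 — fails; (g) net 65−16=49 ≥ 49 — meets.
  Stage II.2 not carried; the carrier fails its burden.
The claimant prevails on this issue.
Per-issue: Issue I → claimant; Issue II → claimant. The claimant must prevail on every issue; overall, the claimant prevails.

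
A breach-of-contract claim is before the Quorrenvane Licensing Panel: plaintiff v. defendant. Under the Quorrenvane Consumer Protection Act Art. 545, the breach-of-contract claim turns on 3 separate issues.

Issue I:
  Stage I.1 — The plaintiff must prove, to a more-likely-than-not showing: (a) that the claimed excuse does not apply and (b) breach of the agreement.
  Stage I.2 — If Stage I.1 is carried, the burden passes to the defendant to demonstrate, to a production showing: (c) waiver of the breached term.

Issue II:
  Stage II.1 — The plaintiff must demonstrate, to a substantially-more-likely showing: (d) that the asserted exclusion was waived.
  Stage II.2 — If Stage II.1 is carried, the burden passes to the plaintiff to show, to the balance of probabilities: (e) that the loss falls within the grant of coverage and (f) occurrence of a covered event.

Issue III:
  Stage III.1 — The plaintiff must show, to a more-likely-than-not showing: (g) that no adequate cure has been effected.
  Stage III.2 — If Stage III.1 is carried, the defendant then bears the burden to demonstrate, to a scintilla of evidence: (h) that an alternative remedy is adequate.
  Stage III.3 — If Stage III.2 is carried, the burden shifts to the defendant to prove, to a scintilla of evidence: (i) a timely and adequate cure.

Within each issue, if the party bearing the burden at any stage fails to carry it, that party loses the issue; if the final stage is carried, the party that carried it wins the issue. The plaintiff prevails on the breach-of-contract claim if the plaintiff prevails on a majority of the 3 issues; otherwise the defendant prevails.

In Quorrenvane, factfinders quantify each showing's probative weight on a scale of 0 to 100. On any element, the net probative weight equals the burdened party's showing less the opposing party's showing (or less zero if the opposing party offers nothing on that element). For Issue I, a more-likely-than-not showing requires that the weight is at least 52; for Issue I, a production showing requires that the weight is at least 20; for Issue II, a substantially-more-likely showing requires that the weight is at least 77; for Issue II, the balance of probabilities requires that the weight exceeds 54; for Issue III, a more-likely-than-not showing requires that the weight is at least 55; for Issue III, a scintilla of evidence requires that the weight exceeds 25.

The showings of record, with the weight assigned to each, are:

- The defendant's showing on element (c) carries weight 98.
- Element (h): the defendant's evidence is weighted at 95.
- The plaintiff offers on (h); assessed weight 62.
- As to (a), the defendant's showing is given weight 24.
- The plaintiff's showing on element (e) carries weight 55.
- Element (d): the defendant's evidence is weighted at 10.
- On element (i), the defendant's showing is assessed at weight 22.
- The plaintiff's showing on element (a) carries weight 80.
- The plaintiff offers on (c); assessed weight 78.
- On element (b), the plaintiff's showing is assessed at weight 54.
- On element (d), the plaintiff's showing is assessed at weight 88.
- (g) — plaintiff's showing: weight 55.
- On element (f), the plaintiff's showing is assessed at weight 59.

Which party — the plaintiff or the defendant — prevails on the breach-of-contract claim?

— Issue I —
Stage I.1 (plaintiff, a more-likely-than-not showing, weight is at least 52): (a) net 80−24=56 ≥ 52 — meets; (b) 54 ≥ 52 — meets.
  All elements met. The burden passes to the defendant.
Stage I.2 (defendant, a production showing, weight is at least 20): (c) net 98−78=20 ≥ 20 — meets.
  All elements met at the final stage.
Every stage carried; the defendant prevails on this issue.
— Issue II —
Stage II.1 (plaintiff, a substantially-more-likely showing, weight is at least 77): (d) net 88−10=78 ≥ 77 — meets.
  Stage II.1 carried; the burden remains with the plaintiff.
Stage II.2 (plaintiff, the balance of probabilities, weight exceeds 54): (e) 55 > 54 — meets; (f) 59 > 54 — meets.
  All elements met at the final stage.
All stages carried — the plaintiff prevails on this issue.
— Issue III —
At Stage III.1 the plaintiff must meet a more-likely-than-not showing (weight is at least 55): on (g) the weight is 55, ≥ 55, so (g) meets the standard.
  Stage III.1 carried; the burden shifts to the defendant.
At Stage III.2 the defendant must meet a scintilla of evidence (weight exceeds 25): on (h) the weight is 95 less the opposing 62 gives net 33, which does exceed 25, so (h) meets the standard.
  All elements met. The defendant retains the burden for Stage III.3.
At Stage III.3 the defendant must meet a scintilla of evidence (weight exceeds 25): on (i) the weight is 22, ≤ 25, so (i) does not meet the standard.
  The defendant does not carry Stage III.3.
So the plaintiff prevails on this issue.
Per-issue: Issue I → defendant; Issue II → plaintiff; Issue III → plaintiff. The plaintiff must prevail on a majority of issues; overall, the plaintiff prevails.

plaintiff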